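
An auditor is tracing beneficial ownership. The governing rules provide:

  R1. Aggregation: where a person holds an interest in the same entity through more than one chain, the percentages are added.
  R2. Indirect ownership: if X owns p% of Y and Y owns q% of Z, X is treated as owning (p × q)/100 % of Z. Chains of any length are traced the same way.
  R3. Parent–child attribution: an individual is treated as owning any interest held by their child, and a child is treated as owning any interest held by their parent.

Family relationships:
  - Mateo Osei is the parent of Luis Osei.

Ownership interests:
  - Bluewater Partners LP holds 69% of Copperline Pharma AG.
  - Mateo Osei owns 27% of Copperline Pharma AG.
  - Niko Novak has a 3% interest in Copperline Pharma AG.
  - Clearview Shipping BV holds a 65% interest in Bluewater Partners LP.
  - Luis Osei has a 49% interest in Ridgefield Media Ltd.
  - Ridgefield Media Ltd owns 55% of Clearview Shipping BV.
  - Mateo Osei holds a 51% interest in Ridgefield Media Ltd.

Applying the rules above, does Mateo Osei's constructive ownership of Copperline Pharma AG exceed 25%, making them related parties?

Yes

By parent–child attribution (R3), Mateo Osei is treated as also owning Luis Osei's interest in Ridgefield Media Ltd, giving 51% + 49% = 100%.
Chain via Ridgefield Media Ltd → Clearview Shipping BV → Bluewater Partners LP (R2): 100% × 55% × 65% × 69% = 24.6675% of Copperline Pharma AG.
Direct interest in Copperline Pharma AG: 27%.
Aggregating (R1): 24.6675% + 27% = 51.6675%.
51.6675% exceeds the 25% threshold, so Mateo is a related party to Copperline Pharma AG.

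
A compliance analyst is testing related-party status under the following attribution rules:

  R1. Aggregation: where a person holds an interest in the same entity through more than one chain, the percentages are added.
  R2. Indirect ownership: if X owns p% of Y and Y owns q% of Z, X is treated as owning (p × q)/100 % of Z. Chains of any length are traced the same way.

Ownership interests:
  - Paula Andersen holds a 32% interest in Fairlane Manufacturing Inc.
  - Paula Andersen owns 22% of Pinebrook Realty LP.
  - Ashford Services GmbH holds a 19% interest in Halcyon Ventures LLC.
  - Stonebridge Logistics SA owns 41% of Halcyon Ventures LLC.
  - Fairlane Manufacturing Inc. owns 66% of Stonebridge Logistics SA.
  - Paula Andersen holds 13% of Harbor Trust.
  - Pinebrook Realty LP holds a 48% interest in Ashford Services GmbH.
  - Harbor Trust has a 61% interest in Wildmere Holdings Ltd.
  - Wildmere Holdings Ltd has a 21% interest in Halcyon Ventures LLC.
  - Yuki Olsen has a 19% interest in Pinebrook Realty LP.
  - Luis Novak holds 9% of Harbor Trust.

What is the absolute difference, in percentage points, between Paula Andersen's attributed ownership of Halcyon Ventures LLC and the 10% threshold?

Chain via Harbor Trust → Wildmere Holdings Ltd (R2): 13% × 61% × 21% = 1.6653% of Halcyon Ventures LLC.
Chain via Pinebrook Realty LP → Ashford Services GmbH (R2): 22% × 48% × 19% = 2.0064% of Halcyon Ventures LLC.
Chain via Fairlane Manufacturing Inc. → Stonebridge Logistics SA (R2): 32% × 66% × 41% = 8.6592% of Halcyon Ventures LLC.
Aggregating (R1): 1.6653% + 2.0064% + 8.6592% = 12.3309%.
12.3309% exceeds the 10% threshold by 2.3309 percentage points.

2.3309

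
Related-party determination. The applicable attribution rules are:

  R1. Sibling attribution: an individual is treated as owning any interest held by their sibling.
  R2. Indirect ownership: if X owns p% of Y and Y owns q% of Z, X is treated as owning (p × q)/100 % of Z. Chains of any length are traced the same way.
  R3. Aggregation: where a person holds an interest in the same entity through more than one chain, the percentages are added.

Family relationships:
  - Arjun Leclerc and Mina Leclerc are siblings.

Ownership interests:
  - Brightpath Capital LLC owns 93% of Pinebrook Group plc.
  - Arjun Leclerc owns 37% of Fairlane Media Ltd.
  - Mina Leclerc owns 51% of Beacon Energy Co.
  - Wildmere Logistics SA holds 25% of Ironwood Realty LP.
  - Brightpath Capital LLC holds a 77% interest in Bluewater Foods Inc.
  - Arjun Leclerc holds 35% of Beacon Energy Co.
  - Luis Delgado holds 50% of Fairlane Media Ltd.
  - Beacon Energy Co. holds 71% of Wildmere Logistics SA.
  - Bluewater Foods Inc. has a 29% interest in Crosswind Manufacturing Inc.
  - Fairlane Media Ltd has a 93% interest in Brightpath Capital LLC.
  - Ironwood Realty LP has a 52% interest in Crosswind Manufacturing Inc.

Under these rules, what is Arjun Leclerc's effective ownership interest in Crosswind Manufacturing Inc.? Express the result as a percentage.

By sibling attribution (R1), Arjun Leclerc is treated as also owning Mina Leclerc's interest in Beacon Energy Co, giving 35% + 51% = 86%.
Chain via Beacon Energy Co. → Wildmere Logistics SA → Ironwood Realty LP (R2): 86% × 71% × 25% × 52% = 7.9378% of Crosswind Manufacturing Inc.
Chain via Fairlane Media Ltd → Brightpath Capital LLC → Bluewater Foods Inc. (R2): 37% × 93% × 77% × 29% = 7.683753% of Crosswind Manufacturing Inc.
Aggregating (R3): 7.9378% + 7.683753% = 15.621553%.

15.621553%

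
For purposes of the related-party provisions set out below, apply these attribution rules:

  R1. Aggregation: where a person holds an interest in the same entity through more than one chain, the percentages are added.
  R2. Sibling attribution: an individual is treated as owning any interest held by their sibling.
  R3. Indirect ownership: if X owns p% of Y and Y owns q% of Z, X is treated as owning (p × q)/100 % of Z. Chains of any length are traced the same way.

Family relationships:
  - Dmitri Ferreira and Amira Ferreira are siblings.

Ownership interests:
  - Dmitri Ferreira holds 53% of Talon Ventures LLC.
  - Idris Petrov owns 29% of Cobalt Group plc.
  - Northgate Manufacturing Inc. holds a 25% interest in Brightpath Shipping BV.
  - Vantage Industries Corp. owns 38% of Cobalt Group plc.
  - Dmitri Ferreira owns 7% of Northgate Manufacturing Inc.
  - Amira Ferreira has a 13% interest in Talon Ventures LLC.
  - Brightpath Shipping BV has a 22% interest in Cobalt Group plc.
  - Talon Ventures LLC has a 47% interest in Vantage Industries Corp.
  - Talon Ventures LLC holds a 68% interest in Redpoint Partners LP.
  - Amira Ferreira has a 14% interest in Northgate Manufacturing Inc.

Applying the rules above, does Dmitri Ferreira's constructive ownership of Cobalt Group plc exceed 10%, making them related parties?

By sibling attribution (R2), Dmitri Ferreira is treated as also owning Amira Ferreira's interest in Northgate Manufacturing Inc, giving 7% + 14% = 21%.
By sibling attribution (R2), Dmitri Ferreira is treated as also owning Amira Ferreira's interest in Talon Ventures LLC, giving 53% + 13% = 66%.
Chain via Northgate Manufacturing Inc. → Brightpath Shipping BV (R3): 21% × 25% × 22% = 1.155% of Cobalt Group plc.
Chain via Talon Ventures LLC → Vantage Industries Corp. (R3): 66% × 47% × 38% = 11.7876% of Cobalt Group plc.
Aggregating (R1): 1.155% + 11.7876% = 12.9426%.
12.9426% exceeds the 10% threshold, so Dmitri is a related party to Cobalt Group plc.

Yes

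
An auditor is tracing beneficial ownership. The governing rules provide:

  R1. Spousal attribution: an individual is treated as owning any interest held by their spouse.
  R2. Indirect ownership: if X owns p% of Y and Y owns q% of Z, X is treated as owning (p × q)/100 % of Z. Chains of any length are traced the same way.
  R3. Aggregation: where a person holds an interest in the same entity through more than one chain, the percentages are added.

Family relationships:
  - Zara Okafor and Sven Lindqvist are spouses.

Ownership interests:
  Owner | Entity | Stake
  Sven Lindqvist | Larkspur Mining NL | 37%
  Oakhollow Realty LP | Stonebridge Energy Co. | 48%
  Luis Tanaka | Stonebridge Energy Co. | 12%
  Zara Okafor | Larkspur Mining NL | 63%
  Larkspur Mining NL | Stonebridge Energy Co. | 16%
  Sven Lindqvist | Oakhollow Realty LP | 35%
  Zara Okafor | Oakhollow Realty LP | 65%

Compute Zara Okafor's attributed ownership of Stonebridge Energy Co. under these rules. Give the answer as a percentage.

By spousal attribution (R1), Zara Okafor is treated as also owning Sven Lindqvist's interest in Oakhollow Realty LP, giving 65% + 35% = 100%.
By spousal attribution (R1), Zara Okafor is treated as also owning Sven Lindqvist's interest in Larkspur Mining NL, giving 63% + 37% = 100%.
Chain via Oakhollow Realty LP (R2): 100% × 48% = 48% of Stonebridge Energy Co.
Chain via Larkspur Mining NL (R2): 100% × 16% = 16% of Stonebridge Energy Co.
Aggregating (R3): 48% + 16% = 64%.

64%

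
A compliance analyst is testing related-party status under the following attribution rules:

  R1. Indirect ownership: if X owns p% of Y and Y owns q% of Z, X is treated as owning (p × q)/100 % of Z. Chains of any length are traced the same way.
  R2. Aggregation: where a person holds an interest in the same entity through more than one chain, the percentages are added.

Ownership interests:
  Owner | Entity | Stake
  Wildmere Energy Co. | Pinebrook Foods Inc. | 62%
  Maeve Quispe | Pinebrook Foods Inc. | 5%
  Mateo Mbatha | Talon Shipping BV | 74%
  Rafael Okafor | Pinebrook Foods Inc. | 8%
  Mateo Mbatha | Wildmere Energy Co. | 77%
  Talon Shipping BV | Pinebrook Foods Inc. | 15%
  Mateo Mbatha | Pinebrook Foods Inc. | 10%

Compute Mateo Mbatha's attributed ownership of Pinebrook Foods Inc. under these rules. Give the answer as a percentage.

Chain via Wildmere Energy Co. (R1): 77% × 62% = 47.74% of Pinebrook Foods Inc.
Chain via Talon Shipping BV (R1): 74% × 15% = 11.1% of Pinebrook Foods Inc.
Direct interest in Pinebrook Foods Inc: 10%.
Aggregating (R2): 47.74% + 11.1% + 10% = 68.84%.

68.84%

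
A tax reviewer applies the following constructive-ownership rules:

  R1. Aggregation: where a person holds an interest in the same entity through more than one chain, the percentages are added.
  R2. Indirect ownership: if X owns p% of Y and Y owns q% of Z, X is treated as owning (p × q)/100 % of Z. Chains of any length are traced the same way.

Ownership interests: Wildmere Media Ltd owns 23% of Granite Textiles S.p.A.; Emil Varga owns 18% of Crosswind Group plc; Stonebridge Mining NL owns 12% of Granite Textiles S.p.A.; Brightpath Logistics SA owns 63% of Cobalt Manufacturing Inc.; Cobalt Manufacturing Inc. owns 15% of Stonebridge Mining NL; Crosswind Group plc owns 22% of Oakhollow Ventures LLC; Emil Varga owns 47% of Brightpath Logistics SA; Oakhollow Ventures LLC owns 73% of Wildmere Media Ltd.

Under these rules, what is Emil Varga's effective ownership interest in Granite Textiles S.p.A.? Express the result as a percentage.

1.197864%

Chain via Brightpath Logistics SA → Cobalt Manufacturing Inc. → Stonebridge Mining NL (R2): 47% × 63% × 15% × 12% = 0.53298% of Granite Textiles S.p.A.
Chain via Crosswind Group plc → Oakhollow Ventures LLC → Wildmere Media Ltd (R2): 18% × 22% × 73% × 23% = 0.664884% of Granite Textiles S.p.A.
Aggregating (R1): 0.53298% + 0.664884% = 1.197864%.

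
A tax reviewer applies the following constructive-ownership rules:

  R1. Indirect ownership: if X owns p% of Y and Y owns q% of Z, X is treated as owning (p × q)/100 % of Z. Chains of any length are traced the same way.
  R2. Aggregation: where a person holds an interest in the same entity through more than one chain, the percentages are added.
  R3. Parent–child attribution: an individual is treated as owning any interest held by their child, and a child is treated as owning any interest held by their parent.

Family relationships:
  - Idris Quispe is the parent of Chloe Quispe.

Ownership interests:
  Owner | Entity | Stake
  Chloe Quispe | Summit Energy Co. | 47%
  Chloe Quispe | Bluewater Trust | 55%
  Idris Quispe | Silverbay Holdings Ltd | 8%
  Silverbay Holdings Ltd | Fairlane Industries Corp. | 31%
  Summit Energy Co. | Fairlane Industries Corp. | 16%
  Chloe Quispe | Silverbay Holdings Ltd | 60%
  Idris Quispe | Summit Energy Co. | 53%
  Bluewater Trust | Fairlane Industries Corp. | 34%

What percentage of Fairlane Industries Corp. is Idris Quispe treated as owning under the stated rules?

55.78%

By parent–child attribution (R3), Idris Quispe is treated as also owning Chloe Quispe's interest in Silverbay Holdings Ltd, giving 8% + 60% = 68%.
By parent–child attribution (R3), Idris Quispe is treated as also owning Chloe Quispe's interest in Summit Energy Co, giving 53% + 47% = 100%.
By parent–child attribution (R3), Idris Quispe is treated as owning Chloe Quispe's 55% interest in Bluewater Trust.
Chain via Silverbay Holdings Ltd (R1): 68% × 31% = 21.08% of Fairlane Industries Corp.
Chain via Summit Energy Co. (R1): 100% × 16% = 16% of Fairlane Industries Corp.
Chain via Bluewater Trust (R1): 55% × 34% = 18.7% of Fairlane Industries Corp.
Aggregating (R2): 21.08% + 16% + 18.7% = 55.78%.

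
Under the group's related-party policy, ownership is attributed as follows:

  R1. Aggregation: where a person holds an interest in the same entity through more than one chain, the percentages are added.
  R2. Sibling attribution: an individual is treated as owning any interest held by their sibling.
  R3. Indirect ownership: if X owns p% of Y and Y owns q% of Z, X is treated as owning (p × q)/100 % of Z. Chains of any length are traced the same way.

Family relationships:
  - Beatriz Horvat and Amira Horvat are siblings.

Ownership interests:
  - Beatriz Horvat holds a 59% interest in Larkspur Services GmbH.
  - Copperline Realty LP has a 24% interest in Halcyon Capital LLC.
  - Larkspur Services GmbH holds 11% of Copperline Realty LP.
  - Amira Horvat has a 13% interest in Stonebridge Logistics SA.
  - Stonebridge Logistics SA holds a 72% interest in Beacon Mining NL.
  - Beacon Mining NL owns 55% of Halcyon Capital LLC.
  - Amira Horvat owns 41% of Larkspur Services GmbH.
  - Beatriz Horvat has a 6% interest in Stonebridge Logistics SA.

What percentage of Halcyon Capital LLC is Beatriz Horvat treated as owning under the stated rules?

By sibling attribution (R2), Beatriz Horvat is treated as also owning Amira Horvat's interest in Stonebridge Logistics SA, giving 6% + 13% = 19%.
By sibling attribution (R2), Beatriz Horvat is treated as also owning Amira Horvat's interest in Larkspur Services GmbH, giving 59% + 41% = 100%.
Chain via Stonebridge Logistics SA → Beacon Mining NL (R3): 19% × 72% × 55% = 7.524% of Halcyon Capital LLC.
Chain via Larkspur Services GmbH → Copperline Realty LP (R3): 100% × 11% × 24% = 2.64% of Halcyon Capital LLC.
Aggregating (R1): 7.524% + 2.64% = 10.164%.

10.164%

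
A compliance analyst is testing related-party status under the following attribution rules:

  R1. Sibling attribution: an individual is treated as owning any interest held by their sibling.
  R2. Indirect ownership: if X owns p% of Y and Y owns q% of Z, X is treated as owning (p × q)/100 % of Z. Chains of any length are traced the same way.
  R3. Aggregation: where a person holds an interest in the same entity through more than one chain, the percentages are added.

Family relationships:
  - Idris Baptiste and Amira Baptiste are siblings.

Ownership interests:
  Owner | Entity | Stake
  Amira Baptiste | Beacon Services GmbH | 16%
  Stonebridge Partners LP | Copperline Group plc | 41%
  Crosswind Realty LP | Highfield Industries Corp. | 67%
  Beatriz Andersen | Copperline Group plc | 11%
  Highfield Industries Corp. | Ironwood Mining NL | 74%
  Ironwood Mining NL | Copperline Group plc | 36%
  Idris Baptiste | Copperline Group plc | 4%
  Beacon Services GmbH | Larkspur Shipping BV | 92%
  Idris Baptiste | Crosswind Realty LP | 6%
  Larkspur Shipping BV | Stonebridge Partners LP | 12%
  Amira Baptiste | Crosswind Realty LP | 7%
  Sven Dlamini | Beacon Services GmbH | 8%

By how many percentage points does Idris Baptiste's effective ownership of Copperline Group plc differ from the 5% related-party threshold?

By sibling attribution (R1), Idris Baptiste is treated as also owning Amira Baptiste's interest in Crosswind Realty LP, giving 6% + 7% = 13%.
By sibling attribution (R1), Idris Baptiste is treated as owning Amira Baptiste's 16% interest in Beacon Services GmbH.
Chain via Crosswind Realty LP → Highfield Industries Corp. → Ironwood Mining NL (R2): 13% × 67% × 74% × 36% = 2.320344% of Copperline Group plc.
Direct interest in Copperline Group plc: 4%.
Chain via Beacon Services GmbH → Larkspur Shipping BV → Stonebridge Partners LP (R2): 16% × 92% × 12% × 41% = 0.724224% of Copperline Group plc.
Aggregating (R3): 2.320344% + 4% + 0.724224% = 7.044568%.
7.044568% exceeds the 5% threshold by 2.044568 percentage points.

2.044568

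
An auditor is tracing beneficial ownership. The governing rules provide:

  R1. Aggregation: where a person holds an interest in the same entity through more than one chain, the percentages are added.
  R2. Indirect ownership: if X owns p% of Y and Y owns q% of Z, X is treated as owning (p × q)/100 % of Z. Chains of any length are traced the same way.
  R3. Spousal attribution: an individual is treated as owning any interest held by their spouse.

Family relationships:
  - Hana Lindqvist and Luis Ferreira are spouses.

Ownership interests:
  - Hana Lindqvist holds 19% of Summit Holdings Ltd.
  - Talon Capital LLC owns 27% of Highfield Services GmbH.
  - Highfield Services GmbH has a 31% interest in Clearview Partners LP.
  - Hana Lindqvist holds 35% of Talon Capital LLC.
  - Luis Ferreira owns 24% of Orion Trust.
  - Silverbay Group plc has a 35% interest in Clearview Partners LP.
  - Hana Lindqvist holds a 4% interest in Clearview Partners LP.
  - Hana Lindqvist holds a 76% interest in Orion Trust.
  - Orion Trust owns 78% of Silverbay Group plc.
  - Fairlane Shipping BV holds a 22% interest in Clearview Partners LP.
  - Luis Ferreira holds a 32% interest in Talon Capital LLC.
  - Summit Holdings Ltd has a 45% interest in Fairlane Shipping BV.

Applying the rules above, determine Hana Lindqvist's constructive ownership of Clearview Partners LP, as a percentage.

38.7889%

By spousal attribution (R3), Hana Lindqvist is treated as also owning Luis Ferreira's interest in Orion Trust, giving 76% + 24% = 100%.
By spousal attribution (R3), Hana Lindqvist is treated as also owning Luis Ferreira's interest in Talon Capital LLC, giving 35% + 32% = 67%.
Chain via Summit Holdings Ltd → Fairlane Shipping BV (R2): 19% × 45% × 22% = 1.881% of Clearview Partners LP.
Chain via Orion Trust → Silverbay Group plc (R2): 100% × 78% × 35% = 27.3% of Clearview Partners LP.
Chain via Talon Capital LLC → Highfield Services GmbH (R2): 67% × 27% × 31% = 5.6079% of Clearview Partners LP.
Direct interest in Clearview Partners LP: 4%.
Aggregating (R1): 1.881% + 27.3% + 5.6079% + 4% = 38.7889%.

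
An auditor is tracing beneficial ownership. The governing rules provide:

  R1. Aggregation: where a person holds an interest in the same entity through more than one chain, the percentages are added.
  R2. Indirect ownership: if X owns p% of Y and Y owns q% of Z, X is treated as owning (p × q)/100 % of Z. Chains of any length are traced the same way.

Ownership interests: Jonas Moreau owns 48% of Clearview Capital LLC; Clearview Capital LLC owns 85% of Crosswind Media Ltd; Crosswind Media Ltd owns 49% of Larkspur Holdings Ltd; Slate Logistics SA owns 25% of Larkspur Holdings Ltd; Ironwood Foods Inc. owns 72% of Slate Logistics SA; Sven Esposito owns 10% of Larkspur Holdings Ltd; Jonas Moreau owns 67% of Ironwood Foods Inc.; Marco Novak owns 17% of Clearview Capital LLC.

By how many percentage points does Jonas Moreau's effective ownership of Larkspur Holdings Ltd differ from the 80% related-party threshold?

47.948

Chain via Ironwood Foods Inc. → Slate Logistics SA (R2): 67% × 72% × 25% = 12.06% of Larkspur Holdings Ltd.
Chain via Clearview Capital LLC → Crosswind Media Ltd (R2): 48% × 85% × 49% = 19.992% of Larkspur Holdings Ltd.
Aggregating (R1): 12.06% + 19.992% = 32.052%.
32.052% falls short of the 80% threshold by 47.948 percentage points.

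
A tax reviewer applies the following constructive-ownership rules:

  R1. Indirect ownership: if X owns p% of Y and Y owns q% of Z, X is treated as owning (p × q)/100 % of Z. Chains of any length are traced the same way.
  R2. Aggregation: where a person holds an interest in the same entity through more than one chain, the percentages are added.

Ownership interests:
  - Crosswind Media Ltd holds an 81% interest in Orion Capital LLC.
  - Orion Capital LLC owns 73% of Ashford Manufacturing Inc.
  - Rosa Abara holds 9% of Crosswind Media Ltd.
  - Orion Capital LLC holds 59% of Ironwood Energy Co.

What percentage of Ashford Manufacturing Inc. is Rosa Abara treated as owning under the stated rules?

5.3217%

Chain via Crosswind Media Ltd → Orion Capital LLC (R1): 9% × 81% × 73% = 5.3217% of Ashford Manufacturing Inc.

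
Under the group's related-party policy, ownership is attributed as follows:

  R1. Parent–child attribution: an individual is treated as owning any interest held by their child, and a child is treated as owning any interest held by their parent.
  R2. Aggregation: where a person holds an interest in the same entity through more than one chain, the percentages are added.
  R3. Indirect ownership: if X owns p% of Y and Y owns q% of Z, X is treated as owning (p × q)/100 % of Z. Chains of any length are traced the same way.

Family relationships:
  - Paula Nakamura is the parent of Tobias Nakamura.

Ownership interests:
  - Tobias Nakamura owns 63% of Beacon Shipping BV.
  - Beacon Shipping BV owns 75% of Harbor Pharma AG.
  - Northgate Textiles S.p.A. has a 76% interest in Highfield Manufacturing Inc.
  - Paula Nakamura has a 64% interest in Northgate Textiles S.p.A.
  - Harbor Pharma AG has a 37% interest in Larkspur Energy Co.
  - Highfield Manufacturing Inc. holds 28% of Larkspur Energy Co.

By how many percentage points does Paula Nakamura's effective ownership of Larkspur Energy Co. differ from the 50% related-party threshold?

18.8983

By parent–child attribution (R1), Paula Nakamura is treated as owning Tobias Nakamura's 63% interest in Beacon Shipping BV.
Chain via Northgate Textiles S.p.A. → Highfield Manufacturing Inc. (R3): 64% × 76% × 28% = 13.6192% of Larkspur Energy Co.
Chain via Beacon Shipping BV → Harbor Pharma AG (R3): 63% × 75% × 37% = 17.4825% of Larkspur Energy Co.
Aggregating (R2): 13.6192% + 17.4825% = 31.1017%.
31.1017% falls short of the 50% threshold by 18.8983 percentage points.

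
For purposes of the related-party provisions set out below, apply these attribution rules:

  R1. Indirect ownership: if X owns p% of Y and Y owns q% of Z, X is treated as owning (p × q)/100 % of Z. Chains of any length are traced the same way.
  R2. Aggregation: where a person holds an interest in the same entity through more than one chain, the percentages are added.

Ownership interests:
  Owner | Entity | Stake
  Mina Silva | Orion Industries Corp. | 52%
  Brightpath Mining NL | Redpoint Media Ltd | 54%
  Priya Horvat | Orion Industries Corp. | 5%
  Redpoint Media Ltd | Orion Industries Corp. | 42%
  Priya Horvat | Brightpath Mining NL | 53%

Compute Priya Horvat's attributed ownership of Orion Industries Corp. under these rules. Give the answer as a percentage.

17.0204%

Chain via Brightpath Mining NL → Redpoint Media Ltd (R1): 53% × 54% × 42% = 12.0204% of Orion Industries Corp.
Direct interest in Orion Industries Corp: 5%.
Aggregating (R2): 12.0204% + 5% = 17.0204%.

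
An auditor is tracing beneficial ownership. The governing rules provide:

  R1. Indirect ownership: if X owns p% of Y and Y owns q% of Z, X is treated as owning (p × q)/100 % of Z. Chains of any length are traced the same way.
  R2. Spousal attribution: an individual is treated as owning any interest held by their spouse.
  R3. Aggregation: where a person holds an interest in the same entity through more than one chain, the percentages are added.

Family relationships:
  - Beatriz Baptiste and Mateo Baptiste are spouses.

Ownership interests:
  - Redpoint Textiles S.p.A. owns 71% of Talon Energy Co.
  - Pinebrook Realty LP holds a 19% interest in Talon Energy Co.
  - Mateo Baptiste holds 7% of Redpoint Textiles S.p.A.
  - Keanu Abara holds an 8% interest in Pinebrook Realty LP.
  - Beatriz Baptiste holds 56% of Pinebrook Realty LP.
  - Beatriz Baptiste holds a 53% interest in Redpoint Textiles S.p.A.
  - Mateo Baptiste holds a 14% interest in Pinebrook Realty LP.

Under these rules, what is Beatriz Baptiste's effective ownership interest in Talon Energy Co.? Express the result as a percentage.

55.9%

By spousal attribution (R2), Beatriz Baptiste is treated as also owning Mateo Baptiste's interest in Pinebrook Realty LP, giving 56% + 14% = 70%.
By spousal attribution (R2), Beatriz Baptiste is treated as also owning Mateo Baptiste's interest in Redpoint Textiles S.p.A, giving 53% + 7% = 60%.
Chain via Pinebrook Realty LP (R1): 70% × 19% = 13.3% of Talon Energy Co.
Chain via Redpoint Textiles S.p.A. (R1): 60% × 71% = 42.6% of Talon Energy Co.
Aggregating (R3): 13.3% + 42.6% = 55.9%.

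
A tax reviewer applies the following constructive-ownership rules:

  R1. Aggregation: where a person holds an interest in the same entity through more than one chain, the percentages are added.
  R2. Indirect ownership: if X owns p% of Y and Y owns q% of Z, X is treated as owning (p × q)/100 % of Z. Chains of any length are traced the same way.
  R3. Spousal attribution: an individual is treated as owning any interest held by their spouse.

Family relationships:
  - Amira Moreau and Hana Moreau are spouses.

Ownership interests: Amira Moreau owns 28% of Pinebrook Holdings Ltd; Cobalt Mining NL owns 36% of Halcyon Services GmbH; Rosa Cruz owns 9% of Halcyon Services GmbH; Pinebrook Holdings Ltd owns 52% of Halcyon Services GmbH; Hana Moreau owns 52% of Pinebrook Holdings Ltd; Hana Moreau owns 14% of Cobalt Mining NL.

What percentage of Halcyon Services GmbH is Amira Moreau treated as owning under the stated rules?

46.64%

By spousal attribution (R3), Amira Moreau is treated as also owning Hana Moreau's interest in Pinebrook Holdings Ltd, giving 28% + 52% = 80%.
By spousal attribution (R3), Amira Moreau is treated as owning Hana Moreau's 14% interest in Cobalt Mining NL.
Chain via Pinebrook Holdings Ltd (R2): 80% × 52% = 41.6% of Halcyon Services GmbH.
Chain via Cobalt Mining NL (R2): 14% × 36% = 5.04% of Halcyon Services GmbH.
Aggregating (R1): 41.6% + 5.04% = 46.64%.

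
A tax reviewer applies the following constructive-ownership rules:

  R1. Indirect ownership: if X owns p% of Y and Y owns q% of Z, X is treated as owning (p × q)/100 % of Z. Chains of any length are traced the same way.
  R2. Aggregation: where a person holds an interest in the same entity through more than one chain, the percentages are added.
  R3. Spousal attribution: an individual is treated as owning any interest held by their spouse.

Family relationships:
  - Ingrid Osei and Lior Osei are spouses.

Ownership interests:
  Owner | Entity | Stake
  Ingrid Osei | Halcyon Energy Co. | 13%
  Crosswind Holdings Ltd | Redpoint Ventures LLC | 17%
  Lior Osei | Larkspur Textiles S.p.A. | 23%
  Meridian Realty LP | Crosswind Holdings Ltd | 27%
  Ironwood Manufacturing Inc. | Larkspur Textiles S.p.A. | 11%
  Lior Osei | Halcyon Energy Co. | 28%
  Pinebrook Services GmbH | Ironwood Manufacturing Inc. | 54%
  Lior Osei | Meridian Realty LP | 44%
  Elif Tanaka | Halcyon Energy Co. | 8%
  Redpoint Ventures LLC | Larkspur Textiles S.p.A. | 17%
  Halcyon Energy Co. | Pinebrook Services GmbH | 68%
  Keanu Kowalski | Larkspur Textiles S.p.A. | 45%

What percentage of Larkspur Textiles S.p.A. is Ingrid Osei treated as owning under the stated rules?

24.999404%

By spousal attribution (R3), Ingrid Osei is treated as also owning Lior Osei's interest in Halcyon Energy Co, giving 13% + 28% = 41%.
By spousal attribution (R3), Ingrid Osei is treated as owning Lior Osei's 44% interest in Meridian Realty LP.
By spousal attribution (R3), Ingrid Osei is treated as owning Lior Osei's 23% interest in Larkspur Textiles S.p.A.
Chain via Halcyon Energy Co. → Pinebrook Services GmbH → Ironwood Manufacturing Inc. (R1): 41% × 68% × 54% × 11% = 1.656072% of Larkspur Textiles S.p.A.
Chain via Meridian Realty LP → Crosswind Holdings Ltd → Redpoint Ventures LLC (R1): 44% × 27% × 17% × 17% = 0.343332% of Larkspur Textiles S.p.A.
Direct interest in Larkspur Textiles S.p.A: 23%.
Aggregating (R2): 1.656072% + 0.343332% + 23% = 24.999404%.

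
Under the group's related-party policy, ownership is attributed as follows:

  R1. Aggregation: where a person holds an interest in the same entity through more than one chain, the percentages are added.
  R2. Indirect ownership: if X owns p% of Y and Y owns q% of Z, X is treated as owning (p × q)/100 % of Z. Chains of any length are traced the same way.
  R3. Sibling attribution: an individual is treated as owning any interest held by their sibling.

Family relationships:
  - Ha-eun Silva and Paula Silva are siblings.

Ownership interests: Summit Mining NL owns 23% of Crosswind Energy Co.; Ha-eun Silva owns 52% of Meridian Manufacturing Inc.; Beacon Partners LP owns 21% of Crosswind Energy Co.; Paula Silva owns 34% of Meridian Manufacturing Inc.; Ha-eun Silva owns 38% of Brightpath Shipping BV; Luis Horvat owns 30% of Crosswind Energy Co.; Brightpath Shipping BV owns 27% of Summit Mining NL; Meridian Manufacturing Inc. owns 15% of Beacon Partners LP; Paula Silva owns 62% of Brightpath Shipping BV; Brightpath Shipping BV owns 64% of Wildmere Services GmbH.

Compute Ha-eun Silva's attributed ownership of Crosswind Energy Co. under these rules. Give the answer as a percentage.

By sibling attribution (R3), Ha-eun Silva is treated as also owning Paula Silva's interest in Meridian Manufacturing Inc, giving 52% + 34% = 86%.
By sibling attribution (R3), Ha-eun Silva is treated as also owning Paula Silva's interest in Brightpath Shipping BV, giving 38% + 62% = 100%.
Chain via Meridian Manufacturing Inc. → Beacon Partners LP (R2): 86% × 15% × 21% = 2.709% of Crosswind Energy Co.
Chain via Brightpath Shipping BV → Summit Mining NL (R2): 100% × 27% × 23% = 6.21% of Crosswind Energy Co.
Aggregating (R1): 2.709% + 6.21% = 8.919%.

8.919%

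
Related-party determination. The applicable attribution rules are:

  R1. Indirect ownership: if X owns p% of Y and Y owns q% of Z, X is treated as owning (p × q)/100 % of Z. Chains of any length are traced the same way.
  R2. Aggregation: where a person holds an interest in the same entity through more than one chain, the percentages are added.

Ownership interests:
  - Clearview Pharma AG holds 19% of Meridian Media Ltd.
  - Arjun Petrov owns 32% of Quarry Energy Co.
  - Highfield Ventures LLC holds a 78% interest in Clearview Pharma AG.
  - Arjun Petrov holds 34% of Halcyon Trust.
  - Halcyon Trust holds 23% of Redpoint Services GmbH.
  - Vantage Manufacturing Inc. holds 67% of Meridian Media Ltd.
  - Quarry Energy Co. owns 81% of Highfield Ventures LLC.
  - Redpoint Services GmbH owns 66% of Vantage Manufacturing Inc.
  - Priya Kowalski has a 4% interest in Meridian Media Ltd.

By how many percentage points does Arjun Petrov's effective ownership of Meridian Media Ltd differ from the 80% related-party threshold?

72.700652

Chain via Halcyon Trust → Redpoint Services GmbH → Vantage Manufacturing Inc. (R1): 34% × 23% × 66% × 67% = 3.458004% of Meridian Media Ltd.
Chain via Quarry Energy Co. → Highfield Ventures LLC → Clearview Pharma AG (R1): 32% × 81% × 78% × 19% = 3.841344% of Meridian Media Ltd.
Aggregating (R2): 3.458004% + 3.841344% = 7.299348%.
7.299348% falls short of the 80% threshold by 72.700652 percentage points.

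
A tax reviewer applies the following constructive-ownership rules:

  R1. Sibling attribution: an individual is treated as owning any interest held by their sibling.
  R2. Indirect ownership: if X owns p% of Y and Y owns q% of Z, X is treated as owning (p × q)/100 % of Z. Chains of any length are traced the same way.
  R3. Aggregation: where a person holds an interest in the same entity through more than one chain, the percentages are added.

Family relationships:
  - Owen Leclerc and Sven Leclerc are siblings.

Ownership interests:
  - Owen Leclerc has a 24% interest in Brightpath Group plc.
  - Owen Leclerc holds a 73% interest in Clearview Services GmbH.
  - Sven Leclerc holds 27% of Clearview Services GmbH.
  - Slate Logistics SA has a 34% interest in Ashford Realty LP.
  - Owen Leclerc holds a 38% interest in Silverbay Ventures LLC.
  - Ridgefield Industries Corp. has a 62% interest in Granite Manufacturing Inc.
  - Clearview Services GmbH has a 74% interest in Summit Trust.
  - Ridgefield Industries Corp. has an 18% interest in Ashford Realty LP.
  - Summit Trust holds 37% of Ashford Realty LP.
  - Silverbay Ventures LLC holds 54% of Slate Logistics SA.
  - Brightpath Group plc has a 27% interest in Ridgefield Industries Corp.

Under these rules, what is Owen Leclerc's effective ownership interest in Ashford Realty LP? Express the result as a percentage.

By sibling attribution (R1), Owen Leclerc is treated as also owning Sven Leclerc's interest in Clearview Services GmbH, giving 73% + 27% = 100%.
Chain via Silverbay Ventures LLC → Slate Logistics SA (R2): 38% × 54% × 34% = 6.9768% of Ashford Realty LP.
Chain via Clearview Services GmbH → Summit Trust (R2): 100% × 74% × 37% = 27.38% of Ashford Realty LP.
Chain via Brightpath Group plc → Ridgefield Industries Corp. (R2): 24% × 27% × 18% = 1.1664% of Ashford Realty LP.
Aggregating (R3): 6.9768% + 27.38% + 1.1664% = 35.5232%.

35.5232%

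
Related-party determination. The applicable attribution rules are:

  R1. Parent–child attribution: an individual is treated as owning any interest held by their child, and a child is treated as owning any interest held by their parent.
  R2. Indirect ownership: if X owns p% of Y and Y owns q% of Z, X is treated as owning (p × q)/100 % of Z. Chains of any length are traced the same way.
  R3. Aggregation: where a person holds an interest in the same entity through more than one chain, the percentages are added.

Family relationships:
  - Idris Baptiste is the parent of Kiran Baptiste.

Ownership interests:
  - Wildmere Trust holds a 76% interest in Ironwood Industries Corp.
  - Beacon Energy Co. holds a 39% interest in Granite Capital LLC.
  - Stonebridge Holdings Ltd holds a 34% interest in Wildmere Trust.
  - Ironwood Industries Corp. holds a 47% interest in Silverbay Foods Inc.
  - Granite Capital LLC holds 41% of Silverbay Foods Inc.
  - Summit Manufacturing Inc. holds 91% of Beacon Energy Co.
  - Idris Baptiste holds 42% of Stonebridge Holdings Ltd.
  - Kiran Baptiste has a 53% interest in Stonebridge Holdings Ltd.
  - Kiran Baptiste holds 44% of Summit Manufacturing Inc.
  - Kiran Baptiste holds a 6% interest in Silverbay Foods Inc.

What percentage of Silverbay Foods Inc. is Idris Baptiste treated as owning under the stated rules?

23.939956%

By parent–child attribution (R1), Idris Baptiste is treated as also owning Kiran Baptiste's interest in Stonebridge Holdings Ltd, giving 42% + 53% = 95%.
By parent–child attribution (R1), Idris Baptiste is treated as owning Kiran Baptiste's 44% interest in Summit Manufacturing Inc.
By parent–child attribution (R1), Idris Baptiste is treated as owning Kiran Baptiste's 6% interest in Silverbay Foods Inc.
Chain via Stonebridge Holdings Ltd → Wildmere Trust → Ironwood Industries Corp. (R2): 95% × 34% × 76% × 47% = 11.53756% of Silverbay Foods Inc.
Chain via Summit Manufacturing Inc. → Beacon Energy Co. → Granite Capital LLC (R2): 44% × 91% × 39% × 41% = 6.402396% of Silverbay Foods Inc.
Direct interest in Silverbay Foods Inc: 6%.
Aggregating (R3): 11.53756% + 6.402396% + 6% = 23.939956%.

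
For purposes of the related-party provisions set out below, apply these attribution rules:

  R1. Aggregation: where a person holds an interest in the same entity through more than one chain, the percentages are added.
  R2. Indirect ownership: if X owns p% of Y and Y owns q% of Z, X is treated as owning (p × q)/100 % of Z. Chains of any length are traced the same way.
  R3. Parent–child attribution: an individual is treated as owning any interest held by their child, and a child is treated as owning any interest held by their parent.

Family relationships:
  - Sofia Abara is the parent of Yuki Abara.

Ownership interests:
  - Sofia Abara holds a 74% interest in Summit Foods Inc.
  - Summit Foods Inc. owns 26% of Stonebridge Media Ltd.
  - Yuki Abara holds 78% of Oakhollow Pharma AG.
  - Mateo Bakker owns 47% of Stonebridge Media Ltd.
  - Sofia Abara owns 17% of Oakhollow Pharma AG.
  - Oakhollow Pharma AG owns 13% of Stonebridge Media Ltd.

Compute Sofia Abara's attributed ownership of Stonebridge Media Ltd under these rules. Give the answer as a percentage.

31.59%

By parent–child attribution (R3), Sofia Abara is treated as also owning Yuki Abara's interest in Oakhollow Pharma AG, giving 17% + 78% = 95%.
Chain via Oakhollow Pharma AG (R2): 95% × 13% = 12.35% of Stonebridge Media Ltd.
Chain via Summit Foods Inc. (R2): 74% × 26% = 19.24% of Stonebridge Media Ltd.
Aggregating (R1): 12.35% + 19.24% = 31.59%.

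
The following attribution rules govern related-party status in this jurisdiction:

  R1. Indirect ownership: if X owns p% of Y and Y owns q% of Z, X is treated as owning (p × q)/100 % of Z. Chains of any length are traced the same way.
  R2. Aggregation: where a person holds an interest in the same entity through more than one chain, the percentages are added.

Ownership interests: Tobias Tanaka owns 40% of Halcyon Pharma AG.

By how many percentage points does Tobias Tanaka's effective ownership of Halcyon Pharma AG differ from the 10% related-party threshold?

30

Direct interest in Halcyon Pharma AG: 40%.
40% exceeds the 10% threshold by 30 percentage points.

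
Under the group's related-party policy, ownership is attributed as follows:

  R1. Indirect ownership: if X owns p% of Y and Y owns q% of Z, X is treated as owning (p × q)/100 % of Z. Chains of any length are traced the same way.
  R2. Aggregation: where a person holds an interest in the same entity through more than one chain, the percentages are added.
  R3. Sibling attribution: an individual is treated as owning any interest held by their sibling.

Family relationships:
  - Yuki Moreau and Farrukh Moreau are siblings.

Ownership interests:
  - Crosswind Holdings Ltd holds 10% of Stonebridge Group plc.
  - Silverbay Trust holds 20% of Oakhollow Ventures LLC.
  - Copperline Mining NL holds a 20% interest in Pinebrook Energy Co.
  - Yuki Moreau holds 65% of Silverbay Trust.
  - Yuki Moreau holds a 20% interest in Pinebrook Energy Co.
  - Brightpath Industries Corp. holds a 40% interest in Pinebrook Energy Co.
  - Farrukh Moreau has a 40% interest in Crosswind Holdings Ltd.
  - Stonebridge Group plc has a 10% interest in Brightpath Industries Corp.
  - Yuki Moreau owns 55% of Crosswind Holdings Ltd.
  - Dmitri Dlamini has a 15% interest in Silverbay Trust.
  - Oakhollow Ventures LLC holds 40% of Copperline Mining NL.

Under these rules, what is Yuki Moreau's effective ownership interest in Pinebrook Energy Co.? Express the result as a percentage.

By sibling attribution (R3), Yuki Moreau is treated as also owning Farrukh Moreau's interest in Crosswind Holdings Ltd, giving 55% + 40% = 95%.
Chain via Silverbay Trust → Oakhollow Ventures LLC → Copperline Mining NL (R1): 65% × 20% × 40% × 20% = 1.04% of Pinebrook Energy Co.
Chain via Crosswind Holdings Ltd → Stonebridge Group plc → Brightpath Industries Corp. (R1): 95% × 10% × 10% × 40% = 0.38% of Pinebrook Energy Co.
Direct interest in Pinebrook Energy Co: 20%.
Aggregating (R2): 1.04% + 0.38% + 20% = 21.42%.

21.42%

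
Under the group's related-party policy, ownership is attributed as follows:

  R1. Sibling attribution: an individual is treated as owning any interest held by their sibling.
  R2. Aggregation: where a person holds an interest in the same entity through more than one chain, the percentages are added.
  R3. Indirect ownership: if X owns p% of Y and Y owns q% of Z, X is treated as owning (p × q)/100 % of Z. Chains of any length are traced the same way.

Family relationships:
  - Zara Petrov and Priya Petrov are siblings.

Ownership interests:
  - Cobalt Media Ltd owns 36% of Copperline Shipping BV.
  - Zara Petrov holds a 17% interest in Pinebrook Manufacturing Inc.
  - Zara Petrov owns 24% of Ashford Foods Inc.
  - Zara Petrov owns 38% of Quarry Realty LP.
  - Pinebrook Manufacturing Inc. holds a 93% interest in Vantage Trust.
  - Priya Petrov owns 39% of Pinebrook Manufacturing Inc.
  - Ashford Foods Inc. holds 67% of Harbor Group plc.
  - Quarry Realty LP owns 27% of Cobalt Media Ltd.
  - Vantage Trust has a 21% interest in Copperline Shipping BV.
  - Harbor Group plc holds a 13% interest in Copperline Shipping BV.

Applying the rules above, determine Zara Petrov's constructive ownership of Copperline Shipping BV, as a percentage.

By sibling attribution (R1), Zara Petrov is treated as also owning Priya Petrov's interest in Pinebrook Manufacturing Inc, giving 17% + 39% = 56%.
Chain via Quarry Realty LP → Cobalt Media Ltd (R3): 38% × 27% × 36% = 3.6936% of Copperline Shipping BV.
Chain via Ashford Foods Inc. → Harbor Group plc (R3): 24% × 67% × 13% = 2.0904% of Copperline Shipping BV.
Chain via Pinebrook Manufacturing Inc. → Vantage Trust (R3): 56% × 93% × 21% = 10.9368% of Copperline Shipping BV.
Aggregating (R2): 3.6936% + 2.0904% + 10.9368% = 16.7208%.

16.7208%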